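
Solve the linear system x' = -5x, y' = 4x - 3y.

x(t) = C_2e^(-5t), y(t) = -C_1e^(-3t) - 2C_2e^(-5t)

Coefficient matrix A = [[-5, 0], [4, -3]].
Characteristic polynomial det(A - λI) = λ^2 + 8λ + 15 = 0.
Eigenvalues λ = -3, -5.
For λ=-3: (A-λI) row 1 is [-2, 0], so an eigenvector is (0, -1).
For λ=-5: (A-λI) row 2 is [4, 2], so an eigenvector is (1, -2).
General solution: C_1e^(-3t)(0,-1) + C_2e^(-5t)(1,-2).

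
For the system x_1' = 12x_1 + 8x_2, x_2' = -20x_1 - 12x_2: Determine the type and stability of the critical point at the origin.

center

A = [[12,8],[-20,-12]]; det(A-λI) = λ^2 + 16.
λ = 0 ± 4i: zero real part.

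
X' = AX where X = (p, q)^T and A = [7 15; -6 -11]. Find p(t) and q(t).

p(t) = 2c_1e^(-2t)sin(3t) - c_1e^(-2t)cos(3t) - c_2e^(-2t)sin(3t) - 2c_2e^(-2t)cos(3t), q(t) = -c_1e^(-2t)sin(3t) + c_1e^(-2t)cos(3t) + c_2e^(-2t)sin(3t) + c_2e^(-2t)cos(3t)

Coefficient matrix A = [[7, 15], [-6, -11]].
Characteristic polynomial det(A - λI) = λ^2 + 4λ + 13 = 0.
Eigenvalues λ = -2 ± 3i (complex conjugate pair).
For λ=-2+3i: an eigenvector is (-1,1) - i(2,-1) = (-1 - 2i, 1 + i).
A real fundamental pair from Re and Im of e^((-2+3i)t)v: X_1 = e^(-2t)(cos(3t)·(-1,1) + sin(3t)·(2,-1)), X_2 = e^(-2t)(sin(3t)·(-1,1) - cos(3t)·(2,-1)).
General solution: c_1X_1 + c_2X_2.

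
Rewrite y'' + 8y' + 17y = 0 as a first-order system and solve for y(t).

Let x_1 = y, x_2 = y'. Then x_1' = x_2 and x_2' = -17x_1 - 8x_2.
A = [[0,1],[-17,-8]]; det(A-λI) = λ^2 + 8λ + 17.
Eigenvalues λ = -4 ± i.

y(t) = K_1e^(-4t)cos(t) + K_2e^(-4t)sin(t)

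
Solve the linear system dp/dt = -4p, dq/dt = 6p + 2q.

Coefficient matrix A = [[-4, 0], [6, 2]].
Characteristic polynomial det(A - λI) = λ^2 + 2λ - 8 = 0.
Eigenvalues λ = -4, 2.
For λ=-4: (A-λI) row 2 is [6, 6], so an eigenvector is (1, -1).
For λ=2: (A-λI) row 1 is [-6, 0], so an eigenvector is (0, 1).
General solution: c_1e^(-4t)(1,-1) + c_2e^(2t)(0,1).

p(t) = c_1e^(-4t), q(t) = -c_1e^(-4t) + c_2e^(2t)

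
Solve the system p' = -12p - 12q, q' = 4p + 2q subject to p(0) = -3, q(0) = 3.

Coefficient matrix A = [[-12, -12], [4, 2]].
Characteristic polynomial det(A - λI) = λ^2 + 10λ + 24 = 0.
Eigenvalues λ = -6, -4.
For λ=-6: (A-λI) row 1 is [-6, -12], so an eigenvector is (2, -1).
For λ=-4: (A-λI) row 1 is [-8, -12], so an eigenvector is (3, -2).
General solution: C_1e^(-6t)(2,-1) + C_2e^(-4t)(3,-2).
Applying p(0)=-3, q(0)=3 gives C_1=3, C_2=-3.

p(t) = -9e^(-4t) + 6e^(-6t), q(t) = 6e^(-4t) - 3e^(-6t)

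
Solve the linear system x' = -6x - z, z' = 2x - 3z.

Coefficient matrix A = [[-6, -1], [2, -3]].
Characteristic polynomial det(A - λI) = λ^2 + 9λ + 20 = 0.
Eigenvalues λ = -4, -5.
For λ=-4: (A-λI) row 1 is [-2, -1], so an eigenvector is (1, -2).
For λ=-5: (A-λI) row 1 is [-1, -1], so an eigenvector is (1, -1).
General solution: K_1e^(-4t)(1,-2) + K_2e^(-5t)(1,-1).

x(t) = K_1e^(-4t) + K_2e^(-5t), z(t) = -2K_1e^(-4t) - K_2e^(-5t)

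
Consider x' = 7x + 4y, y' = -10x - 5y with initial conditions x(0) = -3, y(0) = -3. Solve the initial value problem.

Coefficient matrix A = [[7, 4], [-10, -5]].
Characteristic polynomial det(A - λI) = λ^2 - 2λ + 5 = 0.
Eigenvalues λ = 1 ± 2i (complex conjugate pair).
For λ=1+2i: an eigenvector is (-1,1) - i(-1,2) = (-1 + i, 1 - 2i).
A real fundamental pair from Re and Im of e^((1+2i)t)v: X_1 = e^(t)(cos(2t)·(-1,1) + sin(2t)·(-1,2)), X_2 = e^(t)(sin(2t)·(-1,1) - cos(2t)·(-1,2)).
General solution: c_1X_1 + c_2X_2.
Applying x(0)=-3, y(0)=-3 gives c_1=9, c_2=6.

x(t) = -15e^(t)sin(2t) - 3e^(t)cos(2t), y(t) = 24e^(t)sin(2t) - 3e^(t)cos(2t)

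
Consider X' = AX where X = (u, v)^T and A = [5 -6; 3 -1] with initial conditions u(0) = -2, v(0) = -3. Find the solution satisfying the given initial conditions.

u(t) = 4e^(2t)sin(3t) - 2e^(2t)cos(3t), v(t) = e^(2t)sin(3t) - 3e^(2t)cos(3t)

Coefficient matrix A = [[5, -6], [3, -1]].
Characteristic polynomial det(A - λI) = λ^2 - 4λ + 13 = 0.
Eigenvalues λ = 2 ± 3i (complex conjugate pair).
For λ=2+3i: an eigenvector is (1,1) - i(-1,0) = (1 + i, 1).
A real fundamental pair from Re and Im of e^((2+3i)t)v: X_1 = e^(2t)(cos(3t)·(1,1) + sin(3t)·(-1,0)), X_2 = e^(2t)(sin(3t)·(1,1) - cos(3t)·(-1,0)).
General solution: C_1X_1 + C_2X_2.
Applying u(0)=-2, v(0)=-3 gives C_1=-3, C_2=1.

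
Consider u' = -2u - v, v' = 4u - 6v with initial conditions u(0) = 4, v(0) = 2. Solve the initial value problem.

u(t) = 6te^(-4t) + 4e^(-4t), v(t) = 12te^(-4t) + 2e^(-4t)

Coefficient matrix A = [[-2, -1], [4, -6]].
Characteristic polynomial det(A - λI) = λ^2 + 8λ + 16 = 0.
Single eigenvalue λ = -4 with algebraic multiplicity 2.
Eigenvector v = (-1,-2); generalized eigenvector w with (A-λI)w=v is (-1,-1).
General solution: e^(-4t)[K_1·v + K_2·(t·v + w)].
Applying u(0)=4, v(0)=2 gives K_1=2, K_2=-6.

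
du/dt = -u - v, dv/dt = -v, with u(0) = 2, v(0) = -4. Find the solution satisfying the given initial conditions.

Coefficient matrix A = [[-1, -1], [0, -1]].
Characteristic polynomial det(A - λI) = λ^2 + 2λ + 1 = 0.
Single eigenvalue λ = -1 with algebraic multiplicity 2.
Eigenvector v = (-1,0); generalized eigenvector w with (A-λI)w=v is (-1,1).
General solution: e^(-t)[C_1·v + C_2·(t·v + w)].
Applying u(0)=2, v(0)=-4 gives C_1=2, C_2=-4.

u(t) = 4te^(-t) + 2e^(-t), v(t) = -4e^(-t)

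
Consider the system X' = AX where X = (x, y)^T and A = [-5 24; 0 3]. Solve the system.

x(t) = -3c_1e^(3t) + c_2e^(-5t), y(t) = -c_1e^(3t)

Coefficient matrix A = [[-5, 24], [0, 3]].
Characteristic polynomial det(A - λI) = λ^2 + 2λ - 15 = 0.
Eigenvalues λ = 3, -5.
For λ=3: (A-λI) row 1 is [-8, 24], so an eigenvector is (-3, -1).
For λ=-5: (A-λI) row 1 is [0, 24], so an eigenvector is (1, 0).
General solution: c_1e^(3t)(-3,-1) + c_2e^(-5t)(1,0).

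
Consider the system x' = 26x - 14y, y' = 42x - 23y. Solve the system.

x(t) = -2c_1e^(5t) - c_2e^(-2t), y(t) = -3c_1e^(5t) - 2c_2e^(-2t)

Coefficient matrix A = [[26, -14], [42, -23]].
Characteristic polynomial det(A - λI) = λ^2 - 3λ - 10 = 0.
Eigenvalues λ = 5, -2.
For λ=5: (A-λI) row 1 is [21, -14], so an eigenvector is (-2, -3).
For λ=-2: (A-λI) row 1 is [28, -14], so an eigenvector is (-1, -2).
General solution: c_1e^(5t)(-2,-3) + c_2e^(-2t)(-1,-2).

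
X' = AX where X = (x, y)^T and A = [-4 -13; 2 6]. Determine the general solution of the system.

x(t) = -3K_1e^(t)sin(t) - 2K_1e^(t)cos(t) - 2K_2e^(t)sin(t) + 3K_2e^(t)cos(t), y(t) = K_1e^(t)sin(t) + K_1e^(t)cos(t) + K_2e^(t)sin(t) - K_2e^(t)cos(t)

Coefficient matrix A = [[-4, -13], [2, 6]].
Characteristic polynomial det(A - λI) = λ^2 - 2λ + 2 = 0.
Eigenvalues λ = 1 ± i (complex conjugate pair).
For λ=1+i: an eigenvector is (-2,1) - i(-3,1) = (-2 + 3i, 1 - i).
A real fundamental pair from Re and Im of e^((1+i)t)v: X_1 = e^(t)(cos(t)·(-2,1) + sin(t)·(-3,1)), X_2 = e^(t)(sin(t)·(-2,1) - cos(t)·(-3,1)).
General solution: K_1X_1 + K_2X_2.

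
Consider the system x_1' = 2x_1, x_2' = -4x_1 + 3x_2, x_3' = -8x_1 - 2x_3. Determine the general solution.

Coefficient matrix A = [[2, 0, 0], [-4, 3, 0], [-8, 0, -2]].
det(A - λI) = 0 gives eigenvalues λ = 2, 3, -2.
For λ=2: eigenvector (1,4,-2).
For λ=3: eigenvector (0,1,0).
For λ=-2: eigenvector (0,0,1).
General solution: K_1e^(2t)(1,4,-2) + K_2e^(3t)(0,1,0) + K_3e^(-2t)(0,0,1).

x_1(t) = K_1e^(2t), x_2(t) = 4K_1e^(2t) + K_2e^(3t), x_3(t) = -2K_1e^(2t) + K_3e^(-2t)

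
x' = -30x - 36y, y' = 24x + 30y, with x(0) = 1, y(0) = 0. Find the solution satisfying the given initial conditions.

x(t) = -2e^(6t) + 3e^(-6t), y(t) = 2e^(6t) - 2e^(-6t)

Coefficient matrix A = [[-30, -36], [24, 30]].
Characteristic polynomial det(A - λI) = λ^2 - 36 = 0.
Eigenvalues λ = -6, 6.
For λ=-6: (A-λI) row 1 is [-24, -36], so an eigenvector is (3, -2).
For λ=6: (A-λI) row 1 is [-36, -36], so an eigenvector is (-1, 1).
General solution: C_1e^(-6t)(3,-2) + C_2e^(6t)(-1,1).
Applying x(0)=1, y(0)=0 gives C_1=1, C_2=2.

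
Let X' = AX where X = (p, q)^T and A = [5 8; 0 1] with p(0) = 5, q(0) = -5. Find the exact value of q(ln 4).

-20

A = [[5,8],[0,1]]; eigenvalues λ = 1, 5.
Eigenvectors: (2,-1) for λ=1, (-1,0) for λ=5.
From the initial condition, c_1 = 5, c_2 = 5.
q(ln 4) = (5)(4^1)(-1) + (5)(4^5)(0) = -20.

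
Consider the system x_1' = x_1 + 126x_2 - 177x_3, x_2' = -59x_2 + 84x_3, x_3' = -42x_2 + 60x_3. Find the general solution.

Coefficient matrix A = [[1, 126, -177], [0, -59, 84], [0, -42, 60]].
det(A - λI) = 0 gives eigenvalues λ = 4, -3, 1.
For λ=4: eigenvector (-9,4,3).
For λ=-3: eigenvector (-6,3,2).
For λ=1: eigenvector (1,0,0).
General solution: C_1e^(4t)(-9,4,3) + C_2e^(-3t)(-6,3,2) + C_3e^(t)(1,0,0).

x_1(t) = -9C_1e^(4t) - 6C_2e^(-3t) + C_3e^(t), x_2(t) = 4C_1e^(4t) + 3C_2e^(-3t), x_3(t) = 3C_1e^(4t) + 2C_2e^(-3t)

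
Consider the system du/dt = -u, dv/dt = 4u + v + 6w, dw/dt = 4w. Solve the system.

Coefficient matrix A = [[-1, 0, 0], [4, 1, 6], [0, 0, 4]].
det(A - λI) = 0 gives eigenvalues λ = -1, 1, 4.
For λ=-1: eigenvector (1,-2,0).
For λ=1: eigenvector (0,1,0).
For λ=4: eigenvector (0,2,1).
General solution: C_1e^(-t)(1,-2,0) + C_2e^(t)(0,1,0) + C_3e^(4t)(0,2,1).

u(t) = C_1e^(-t), v(t) = -2C_1e^(-t) + C_2e^(t) + 2C_3e^(4t), w(t) = C_3e^(4t)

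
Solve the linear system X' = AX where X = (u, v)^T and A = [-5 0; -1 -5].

Coefficient matrix A = [[-5, 0], [-1, -5]].
Characteristic polynomial det(A - λI) = λ^2 + 10λ + 25 = 0.
Single eigenvalue λ = -5 with algebraic multiplicity 2.
Eigenvector v = (0,1); generalized eigenvector w with (A-λI)w=v is (-1,-1).
General solution: e^(-5t)[K_1·v + K_2·(t·v + w)].

u(t) = -K_2e^(-5t), v(t) = K_1e^(-5t) + K_2te^(-5t) - K_2e^(-5t)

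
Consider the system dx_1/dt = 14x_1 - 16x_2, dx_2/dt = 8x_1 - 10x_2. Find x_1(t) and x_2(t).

Coefficient matrix A = [[14, -16], [8, -10]].
Characteristic polynomial det(A - λI) = λ^2 - 4λ - 12 = 0.
Eigenvalues λ = -2, 6.
For λ=-2: (A-λI) row 1 is [16, -16], so an eigenvector is (-1, -1).
For λ=6: (A-λI) row 1 is [8, -16], so an eigenvector is (2, 1).
General solution: K_1e^(-2t)(-1,-1) + K_2e^(6t)(2,1).

x_1(t) = -K_1e^(-2t) + 2K_2e^(6t), x_2(t) = -K_1e^(-2t) + K_2e^(6t)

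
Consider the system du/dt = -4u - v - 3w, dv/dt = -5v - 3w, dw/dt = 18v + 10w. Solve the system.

u(t) = K_1e^(-4t) - K_2e^(4t) + K_3e^(t), v(t) = -K_2e^(4t) + K_3e^(t), w(t) = 3K_2e^(4t) - 2K_3e^(t)

Coefficient matrix A = [[-4, -1, -3], [0, -5, -3], [0, 18, 10]].
det(A - λI) = 0 gives eigenvalues λ = -4, 4, 1.
For λ=-4: eigenvector (1,0,0).
For λ=4: eigenvector (-1,-1,3).
For λ=1: eigenvector (1,1,-2).
General solution: K_1e^(-4t)(1,0,0) + K_2e^(4t)(-1,-1,3) + K_3e^(t)(1,1,-2).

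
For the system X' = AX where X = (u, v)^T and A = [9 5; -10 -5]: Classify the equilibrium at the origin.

unstable spiral

A = [[9,5],[-10,-5]]; det(A-λI) = λ^2 - 4λ + 5.
λ = 2 ± i: positive real part.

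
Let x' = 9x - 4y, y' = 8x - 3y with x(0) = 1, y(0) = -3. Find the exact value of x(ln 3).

A = [[9,-4],[8,-3]]; eigenvalues λ = 1, 5.
Eigenvectors: (-1,-2) for λ=1, (-1,-1) for λ=5.
From the initial condition, c_1 = 4, c_2 = -5.
x(ln 3) = (4)(3^1)(-1) + (-5)(3^5)(-1) = 1203.

1203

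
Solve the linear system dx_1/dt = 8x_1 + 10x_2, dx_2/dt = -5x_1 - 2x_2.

Coefficient matrix A = [[8, 10], [-5, -2]].
Characteristic polynomial det(A - λI) = λ^2 - 6λ + 34 = 0.
Eigenvalues λ = 3 ± 5i (complex conjugate pair).
For λ=3+5i: an eigenvector is (-1,0) - i(-1,1) = (-1 + i, 0 - i).
A real fundamental pair from Re and Im of e^((3+5i)t)v: X_1 = e^(3t)(cos(5t)·(-1,0) + sin(5t)·(-1,1)), X_2 = e^(3t)(sin(5t)·(-1,0) - cos(5t)·(-1,1)).
General solution: K_1X_1 + K_2X_2.

x_1(t) = -K_1e^(3t)sin(5t) - K_1e^(3t)cos(5t) - K_2e^(3t)sin(5t) + K_2e^(3t)cos(5t), x_2(t) = K_1e^(3t)sin(5t) - K_2e^(3t)cos(5t)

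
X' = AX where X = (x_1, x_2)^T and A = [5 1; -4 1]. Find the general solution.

Coefficient matrix A = [[5, 1], [-4, 1]].
Characteristic polynomial det(A - λI) = λ^2 - 6λ + 9 = 0.
Single eigenvalue λ = 3 with algebraic multiplicity 2.
Eigenvector v = (-1,2); generalized eigenvector w with (A-λI)w=v is (0,-1).
General solution: e^(3t)[C_1·v + C_2·(t·v + w)].

x_1(t) = -C_1e^(3t) - C_2te^(3t), x_2(t) = 2C_1e^(3t) + 2C_2te^(3t) - C_2e^(3t)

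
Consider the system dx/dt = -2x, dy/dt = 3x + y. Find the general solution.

Coefficient matrix A = [[-2, 0], [3, 1]].
Characteristic polynomial det(A - λI) = λ^2 + λ - 2 = 0.
Eigenvalues λ = 1, -2.
For λ=1: (A-λI) row 1 is [-3, 0], so an eigenvector is (0, 1).
For λ=-2: (A-λI) row 2 is [3, 3], so an eigenvector is (1, -1).
General solution: c_1e^(t)(0,1) + c_2e^(-2t)(1,-1).

x(t) = c_2e^(-2t), y(t) = c_1e^(t) - c_2e^(-2t)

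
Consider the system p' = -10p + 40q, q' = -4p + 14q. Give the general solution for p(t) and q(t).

p(t) = 3C_1e^(2t)sin(4t) - C_1e^(2t)cos(4t) - C_2e^(2t)sin(4t) - 3C_2e^(2t)cos(4t), q(t) = C_1e^(2t)sin(4t) - C_2e^(2t)cos(4t)

Coefficient matrix A = [[-10, 40], [-4, 14]].
Characteristic polynomial det(A - λI) = λ^2 - 4λ + 20 = 0.
Eigenvalues λ = 2 ± 4i (complex conjugate pair).
For λ=2+4i: an eigenvector is (-1,0) - i(3,1) = (-1 - 3i, 0 - i).
A real fundamental pair from Re and Im of e^((2+4i)t)v: X_1 = e^(2t)(cos(4t)·(-1,0) + sin(4t)·(3,1)), X_2 = e^(2t)(sin(4t)·(-1,0) - cos(4t)·(3,1)).
General solution: C_1X_1 + C_2X_2.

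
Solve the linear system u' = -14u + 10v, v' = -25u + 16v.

u(t) = c_1e^(t)sin(5t) - c_1e^(t)cos(5t) - c_2e^(t)sin(5t) - c_2e^(t)cos(5t), v(t) = 2c_1e^(t)sin(5t) - c_1e^(t)cos(5t) - c_2e^(t)sin(5t) - 2c_2e^(t)cos(5t)

Coefficient matrix A = [[-14, 10], [-25, 16]].
Characteristic polynomial det(A - λI) = λ^2 - 2λ + 26 = 0.
Eigenvalues λ = 1 ± 5i (complex conjugate pair).
For λ=1+5i: an eigenvector is (-1,-1) - i(1,2) = (-1 - i, -1 - 2i).
A real fundamental pair from Re and Im of e^((1+5i)t)v: X_1 = e^(t)(cos(5t)·(-1,-1) + sin(5t)·(1,2)), X_2 = e^(t)(sin(5t)·(-1,-1) - cos(5t)·(1,2)).
General solution: c_1X_1 + c_2X_2.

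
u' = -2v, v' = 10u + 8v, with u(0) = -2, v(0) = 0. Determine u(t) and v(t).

u(t) = 4e^(4t)sin(2t) - 2e^(4t)cos(2t), v(t) = -10e^(4t)sin(2t)

Coefficient matrix A = [[0, -2], [10, 8]].
Characteristic polynomial det(A - λI) = λ^2 - 8λ + 20 = 0.
Eigenvalues λ = 4 ± 2i (complex conjugate pair).
For λ=4+2i: an eigenvector is (-1,2) - i(0,-1) = (-1, 2 + i).
A real fundamental pair from Re and Im of e^((4+2i)t)v: X_1 = e^(4t)(cos(2t)·(-1,2) + sin(2t)·(0,-1)), X_2 = e^(4t)(sin(2t)·(-1,2) - cos(2t)·(0,-1)).
General solution: C_1X_1 + C_2X_2.
Applying u(0)=-2, v(0)=0 gives C_1=2, C_2=-4.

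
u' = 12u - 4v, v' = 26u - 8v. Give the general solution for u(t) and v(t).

u(t) = c_1e^(2t)sin(2t) + c_1e^(2t)cos(2t) + c_2e^(2t)sin(2t) - c_2e^(2t)cos(2t), v(t) = 3c_1e^(2t)sin(2t) + 2c_1e^(2t)cos(2t) + 2c_2e^(2t)sin(2t) - 3c_2e^(2t)cos(2t)

Coefficient matrix A = [[12, -4], [26, -8]].
Characteristic polynomial det(A - λI) = λ^2 - 4λ + 8 = 0.
Eigenvalues λ = 2 ± 2i (complex conjugate pair).
For λ=2+2i: an eigenvector is (1,2) - i(1,3) = (1 - i, 2 - 3i).
A real fundamental pair from Re and Im of e^((2+2i)t)v: X_1 = e^(2t)(cos(2t)·(1,2) + sin(2t)·(1,3)), X_2 = e^(2t)(sin(2t)·(1,2) - cos(2t)·(1,3)).
General solution: c_1X_1 + c_2X_2.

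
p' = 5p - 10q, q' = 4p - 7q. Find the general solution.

p(t) = -c_1e^(-t)sin(2t) - 2c_1e^(-t)cos(2t) - 2c_2e^(-t)sin(2t) + c_2e^(-t)cos(2t), q(t) = -c_1e^(-t)sin(2t) - c_1e^(-t)cos(2t) - c_2e^(-t)sin(2t) + c_2e^(-t)cos(2t)

Coefficient matrix A = [[5, -10], [4, -7]].
Characteristic polynomial det(A - λI) = λ^2 + 2λ + 5 = 0.
Eigenvalues λ = -1 ± 2i (complex conjugate pair).
For λ=-1+2i: an eigenvector is (-2,-1) - i(-1,-1) = (-2 + i, -1 + i).
A real fundamental pair from Re and Im of e^((-1+2i)t)v: X_1 = e^(-t)(cos(2t)·(-2,-1) + sin(2t)·(-1,-1)), X_2 = e^(-t)(sin(2t)·(-2,-1) - cos(2t)·(-1,-1)).
General solution: c_1X_1 + c_2X_2.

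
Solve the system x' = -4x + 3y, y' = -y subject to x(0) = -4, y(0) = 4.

Coefficient matrix A = [[-4, 3], [0, -1]].
Characteristic polynomial det(A - λI) = λ^2 + 5λ + 4 = 0.
Eigenvalues λ = -1, -4.
For λ=-1: (A-λI) row 1 is [-3, 3], so an eigenvector is (-1, -1).
For λ=-4: (A-λI) row 1 is [0, 3], so an eigenvector is (1, 0).
General solution: K_1e^(-t)(-1,-1) + K_2e^(-4t)(1,0).
Applying x(0)=-4, y(0)=4 gives K_1=-4, K_2=-8.

x(t) = 4e^(-t) - 8e^(-4t), y(t) = 4e^(-t)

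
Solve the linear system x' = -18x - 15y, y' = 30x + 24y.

Coefficient matrix A = [[-18, -15], [30, 24]].
Characteristic polynomial det(A - λI) = λ^2 - 6λ + 18 = 0.
Eigenvalues λ = 3 ± 3i (complex conjugate pair).
For λ=3+3i: an eigenvector is (1,-1) - i(-2,3) = (1 + 2i, -1 - 3i).
A real fundamental pair from Re and Im of e^((3+3i)t)v: X_1 = e^(3t)(cos(3t)·(1,-1) + sin(3t)·(-2,3)), X_2 = e^(3t)(sin(3t)·(1,-1) - cos(3t)·(-2,3)).
General solution: c_1X_1 + c_2X_2.

x(t) = -2c_1e^(3t)sin(3t) + c_1e^(3t)cos(3t) + c_2e^(3t)sin(3t) + 2c_2e^(3t)cos(3t), y(t) = 3c_1e^(3t)sin(3t) - c_1e^(3t)cos(3t) - c_2e^(3t)sin(3t) - 3c_2e^(3t)cos(3t)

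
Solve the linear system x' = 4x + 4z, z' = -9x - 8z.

x(t) = -2c_1e^(-2t) - 2c_2te^(-2t) + c_2e^(-2t), z(t) = 3c_1e^(-2t) + 3c_2te^(-2t) - 2c_2e^(-2t)

Coefficient matrix A = [[4, 4], [-9, -8]].
Characteristic polynomial det(A - λI) = λ^2 + 4λ + 4 = 0.
Single eigenvalue λ = -2 with algebraic multiplicity 2.
Eigenvector v = (-2,3); generalized eigenvector w with (A-λI)w=v is (1,-2).
General solution: e^(-2t)[c_1·v + c_2·(t·v + w)].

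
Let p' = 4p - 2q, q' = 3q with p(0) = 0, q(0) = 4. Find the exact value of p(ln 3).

A = [[4,-2],[0,3]]; eigenvalues λ = 4, 3.
Eigenvectors: (-1,0) for λ=4, (-2,-1) for λ=3.
From the initial condition, c_1 = 8, c_2 = -4.
p(ln 3) = (8)(3^4)(-1) + (-4)(3^3)(-2) = -432.

-432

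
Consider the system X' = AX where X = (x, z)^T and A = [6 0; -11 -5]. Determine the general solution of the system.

x(t) = c_2e^(6t), z(t) = c_1e^(-5t) - c_2e^(6t)

Coefficient matrix A = [[6, 0], [-11, -5]].
Characteristic polynomial det(A - λI) = λ^2 - λ - 30 = 0.
Eigenvalues λ = -5, 6.
For λ=-5: (A-λI) row 1 is [11, 0], so an eigenvector is (0, 1).
For λ=6: (A-λI) row 2 is [-11, -11], so an eigenvector is (1, -1).
General solution: c_1e^(-5t)(0,1) + c_2e^(6t)(1,-1).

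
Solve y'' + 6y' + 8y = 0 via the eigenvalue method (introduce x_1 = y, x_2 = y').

Let x_1 = y, x_2 = y'. Then x_1' = x_2 and x_2' = -8x_1 - 6x_2.
A = [[0,1],[-8,-6]]; det(A-λI) = λ^2 + 6λ + 8.
Eigenvalues λ = -2, -4 with eigenvectors (1,-2), (1,-4).

y(t) = K_1e^(-2t) + K_2e^(-4t)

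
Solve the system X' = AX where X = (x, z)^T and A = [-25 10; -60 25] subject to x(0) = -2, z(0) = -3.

Coefficient matrix A = [[-25, 10], [-60, 25]].
Characteristic polynomial det(A - λI) = λ^2 - 25 = 0.
Eigenvalues λ = -5, 5.
For λ=-5: (A-λI) row 1 is [-20, 10], so an eigenvector is (1, 2).
For λ=5: (A-λI) row 1 is [-30, 10], so an eigenvector is (-1, -3).
General solution: K_1e^(-5t)(1,2) + K_2e^(5t)(-1,-3).
Applying x(0)=-2, z(0)=-3 gives K_1=-3, K_2=-1.

x(t) = e^(5t) - 3e^(-5t), z(t) = 3e^(5t) - 6e^(-5t)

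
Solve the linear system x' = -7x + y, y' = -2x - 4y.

Coefficient matrix A = [[-7, 1], [-2, -4]].
Characteristic polynomial det(A - λI) = λ^2 + 11λ + 30 = 0.
Eigenvalues λ = -6, -5.
For λ=-6: (A-λI) row 1 is [-1, 1], so an eigenvector is (1, 1).
For λ=-5: (A-λI) row 1 is [-2, 1], so an eigenvector is (-1, -2).
General solution: c_1e^(-6t)(1,1) + c_2e^(-5t)(-1,-2).

x(t) = c_1e^(-6t) - c_2e^(-5t), y(t) = c_1e^(-6t) - 2c_2e^(-5t)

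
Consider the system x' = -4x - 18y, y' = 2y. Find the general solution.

x(t) = c_1e^(-4t) + 3c_2e^(2t), y(t) = -c_2e^(2t)

Coefficient matrix A = [[-4, -18], [0, 2]].
Characteristic polynomial det(A - λI) = λ^2 + 2λ - 8 = 0.
Eigenvalues λ = -4, 2.
For λ=-4: (A-λI) row 1 is [0, -18], so an eigenvector is (1, 0).
For λ=2: (A-λI) row 1 is [-6, -18], so an eigenvector is (3, -1).
General solution: c_1e^(-4t)(1,0) + c_2e^(2t)(3,-1).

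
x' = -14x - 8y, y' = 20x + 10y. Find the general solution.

Coefficient matrix A = [[-14, -8], [20, 10]].
Characteristic polynomial det(A - λI) = λ^2 + 4λ + 20 = 0.
Eigenvalues λ = -2 ± 4i (complex conjugate pair).
For λ=-2+4i: an eigenvector is (-1,1) - i(1,-2) = (-1 - i, 1 + 2i).
A real fundamental pair from Re and Im of e^((-2+4i)t)v: X_1 = e^(-2t)(cos(4t)·(-1,1) + sin(4t)·(1,-2)), X_2 = e^(-2t)(sin(4t)·(-1,1) - cos(4t)·(1,-2)).
General solution: C_1X_1 + C_2X_2.

x(t) = C_1e^(-2t)sin(4t) - C_1e^(-2t)cos(4t) - C_2e^(-2t)sin(4t) - C_2e^(-2t)cos(4t), y(t) = -2C_1e^(-2t)sin(4t) + C_1e^(-2t)cos(4t) + C_2e^(-2t)sin(4t) + 2C_2e^(-2t)cos(4t)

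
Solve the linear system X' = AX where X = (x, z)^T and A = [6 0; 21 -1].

x(t) = C_1e^(6t), z(t) = 3C_1e^(6t) + C_2e^(-t)

Coefficient matrix A = [[6, 0], [21, -1]].
Characteristic polynomial det(A - λI) = λ^2 - 5λ - 6 = 0.
Eigenvalues λ = 6, -1.
For λ=6: (A-λI) row 2 is [21, -7], so an eigenvector is (1, 3).
For λ=-1: (A-λI) row 1 is [7, 0], so an eigenvector is (0, 1).
General solution: C_1e^(6t)(1,3) + C_2e^(-t)(0,1).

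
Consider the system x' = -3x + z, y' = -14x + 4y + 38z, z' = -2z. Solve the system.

Coefficient matrix A = [[-3, 0, 1], [-14, 4, 38], [0, 0, -2]].
det(A - λI) = 0 gives eigenvalues λ = -3, 4, -2.
For λ=-3: eigenvector (1,2,0).
For λ=4: eigenvector (0,1,0).
For λ=-2: eigenvector (1,-4,1).
General solution: K_1e^(-3t)(1,2,0) + K_2e^(4t)(0,1,0) + K_3e^(-2t)(1,-4,1).

x(t) = K_1e^(-3t) + K_3e^(-2t), y(t) = 2K_1e^(-3t) + K_2e^(4t) - 4K_3e^(-2t), z(t) = K_3e^(-2t)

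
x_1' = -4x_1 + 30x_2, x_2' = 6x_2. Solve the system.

Coefficient matrix A = [[-4, 30], [0, 6]].
Characteristic polynomial det(A - λI) = λ^2 - 2λ - 24 = 0.
Eigenvalues λ = 6, -4.
For λ=6: (A-λI) row 1 is [-10, 30], so an eigenvector is (3, 1).
For λ=-4: (A-λI) row 1 is [0, 30], so an eigenvector is (-1, 0).
General solution: C_1e^(6t)(3,1) + C_2e^(-4t)(-1,0).

x_1(t) = 3C_1e^(6t) - C_2e^(-4t), x_2(t) = C_1e^(6t)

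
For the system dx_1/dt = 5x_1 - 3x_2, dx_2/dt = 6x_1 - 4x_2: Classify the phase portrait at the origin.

A = [[5,-3],[6,-4]]; det(A-λI) = λ^2 - λ - 2.
λ = -1, 2: opposite signs.

saddle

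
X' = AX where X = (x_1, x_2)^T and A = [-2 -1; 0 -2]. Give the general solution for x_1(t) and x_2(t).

Coefficient matrix A = [[-2, -1], [0, -2]].
Characteristic polynomial det(A - λI) = λ^2 + 4λ + 4 = 0.
Single eigenvalue λ = -2 with algebraic multiplicity 2.
Eigenvector v = (1,0); generalized eigenvector w with (A-λI)w=v is (1,-1).
General solution: e^(-2t)[C_1·v + C_2·(t·v + w)].

x_1(t) = C_1e^(-2t) + C_2te^(-2t) + C_2e^(-2t), x_2(t) = -C_2e^(-2t)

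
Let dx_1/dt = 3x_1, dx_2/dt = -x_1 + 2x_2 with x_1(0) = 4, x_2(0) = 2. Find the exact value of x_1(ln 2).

32

A = [[3,0],[-1,2]]; eigenvalues λ = 3, 2.
Eigenvectors: (1,-1) for λ=3, (0,1) for λ=2.
From the initial condition, c_1 = 4, c_2 = 6.
x_1(ln 2) = (4)(2^3)(1) + (6)(2^2)(0) = 32.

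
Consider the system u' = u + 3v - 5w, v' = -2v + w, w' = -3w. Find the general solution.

Coefficient matrix A = [[1, 3, -5], [0, -2, 1], [0, 0, -3]].
det(A - λI) = 0 gives eigenvalues λ = -2, 1, -3.
For λ=-2: eigenvector (-1,1,0).
For λ=1: eigenvector (1,0,0).
For λ=-3: eigenvector (2,-1,1).
General solution: C_1e^(-2t)(-1,1,0) + C_2e^(t)(1,0,0) + C_3e^(-3t)(2,-1,1).

u(t) = -C_1e^(-2t) + C_2e^(t) + 2C_3e^(-3t), v(t) = C_1e^(-2t) - C_3e^(-3t), w(t) = C_3e^(-3t)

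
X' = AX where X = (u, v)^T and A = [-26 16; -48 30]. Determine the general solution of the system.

u(t) = -2C_1e^(-2t) + C_2e^(6t), v(t) = -3C_1e^(-2t) + 2C_2e^(6t)

Coefficient matrix A = [[-26, 16], [-48, 30]].
Characteristic polynomial det(A - λI) = λ^2 - 4λ - 12 = 0.
Eigenvalues λ = -2, 6.
For λ=-2: (A-λI) row 1 is [-24, 16], so an eigenvector is (-2, -3).
For λ=6: (A-λI) row 1 is [-32, 16], so an eigenvector is (1, 2).
General solution: C_1e^(-2t)(-2,-3) + C_2e^(6t)(1,2).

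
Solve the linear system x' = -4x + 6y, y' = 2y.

Coefficient matrix A = [[-4, 6], [0, 2]].
Characteristic polynomial det(A - λI) = λ^2 + 2λ - 8 = 0.
Eigenvalues λ = 2, -4.
For λ=2: (A-λI) row 1 is [-6, 6], so an eigenvector is (-1, -1).
For λ=-4: (A-λI) row 1 is [0, 6], so an eigenvector is (1, 0).
General solution: K_1e^(2t)(-1,-1) + K_2e^(-4t)(1,0).

x(t) = -K_1e^(2t) + K_2e^(-4t), y(t) = -K_1e^(2t)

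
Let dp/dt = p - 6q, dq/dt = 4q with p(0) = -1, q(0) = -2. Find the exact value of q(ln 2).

-32

A = [[1,-6],[0,4]]; eigenvalues λ = 4, 1.
Eigenvectors: (2,-1) for λ=4, (-1,0) for λ=1.
From the initial condition, c_1 = 2, c_2 = 5.
q(ln 2) = (2)(2^4)(-1) + (5)(2^1)(0) = -32.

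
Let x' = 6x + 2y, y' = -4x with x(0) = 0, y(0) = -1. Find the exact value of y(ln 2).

A = [[6,2],[-4,0]]; eigenvalues λ = 2, 4.
Eigenvectors: (1,-2) for λ=2, (-1,1) for λ=4.
From the initial condition, c_1 = 1, c_2 = 1.
y(ln 2) = (1)(2^2)(-2) + (1)(2^4)(1) = 8.

8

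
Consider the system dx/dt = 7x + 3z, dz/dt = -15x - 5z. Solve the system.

Coefficient matrix A = [[7, 3], [-15, -5]].
Characteristic polynomial det(A - λI) = λ^2 - 2λ + 10 = 0.
Eigenvalues λ = 1 ± 3i (complex conjugate pair).
For λ=1+3i: an eigenvector is (-1,2) - i(0,1) = (-1, 2 - i).
A real fundamental pair from Re and Im of e^((1+3i)t)v: X_1 = e^(t)(cos(3t)·(-1,2) + sin(3t)·(0,1)), X_2 = e^(t)(sin(3t)·(-1,2) - cos(3t)·(0,1)).
General solution: K_1X_1 + K_2X_2.

x(t) = -K_1e^(t)cos(3t) - K_2e^(t)sin(3t), z(t) = K_1e^(t)sin(3t) + 2K_1e^(t)cos(3t) + 2K_2e^(t)sin(3t) - K_2e^(t)cos(3t)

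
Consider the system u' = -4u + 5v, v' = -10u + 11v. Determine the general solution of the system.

u(t) = K_1e^(6t) - K_2e^(t), v(t) = 2K_1e^(6t) - K_2e^(t)

Coefficient matrix A = [[-4, 5], [-10, 11]].
Characteristic polynomial det(A - λI) = λ^2 - 7λ + 6 = 0.
Eigenvalues λ = 6, 1.
For λ=6: (A-λI) row 1 is [-10, 5], so an eigenvector is (1, 2).
For λ=1: (A-λI) row 1 is [-5, 5], so an eigenvector is (-1, -1).
General solution: K_1e^(6t)(1,2) + K_2e^(t)(-1,-1).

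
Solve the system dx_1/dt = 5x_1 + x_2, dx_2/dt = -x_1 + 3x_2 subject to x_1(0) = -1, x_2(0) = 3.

Coefficient matrix A = [[5, 1], [-1, 3]].
Characteristic polynomial det(A - λI) = λ^2 - 8λ + 16 = 0.
Single eigenvalue λ = 4 with algebraic multiplicity 2.
Eigenvector v = (-1,1); generalized eigenvector w with (A-λI)w=v is (0,-1).
General solution: e^(4t)[K_1·v + K_2·(t·v + w)].
Applying x_1(0)=-1, x_2(0)=3 gives K_1=1, K_2=-2.

x_1(t) = 2te^(4t) - e^(4t), x_2(t) = -2te^(4t) + 3e^(4t)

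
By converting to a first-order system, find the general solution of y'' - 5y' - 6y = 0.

Let x_1 = y, x_2 = y'. Then x_1' = x_2 and x_2' = 6x_1 + 5x_2.
A = [[0,1],[6,5]]; det(A-λI) = λ^2 - 5λ - 6.
Eigenvalues λ = 6, -1 with eigenvectors (1,6), (1,-1).

y(t) = K_1e^(6t) + K_2e^(-t)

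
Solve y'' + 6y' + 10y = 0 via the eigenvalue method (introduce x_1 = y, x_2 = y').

Let x_1 = y, x_2 = y'. Then x_1' = x_2 and x_2' = -10x_1 - 6x_2.
A = [[0,1],[-10,-6]]; det(A-λI) = λ^2 + 6λ + 10.
Eigenvalues λ = -3 ± i.

y(t) = c_1e^(-3t)cos(t) + c_2e^(-3t)sin(t)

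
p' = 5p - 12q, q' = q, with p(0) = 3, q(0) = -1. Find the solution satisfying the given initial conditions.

p(t) = 6e^(5t) - 3e^(t), q(t) = -e^(t)

Coefficient matrix A = [[5, -12], [0, 1]].
Characteristic polynomial det(A - λI) = λ^2 - 6λ + 5 = 0.
Eigenvalues λ = 1, 5.
For λ=1: (A-λI) row 1 is [4, -12], so an eigenvector is (3, 1).
For λ=5: (A-λI) row 1 is [0, -12], so an eigenvector is (-1, 0).
General solution: c_1e^(t)(3,1) + c_2e^(5t)(-1,0).
Applying p(0)=3, q(0)=-1 gives c_1=-1, c_2=-6.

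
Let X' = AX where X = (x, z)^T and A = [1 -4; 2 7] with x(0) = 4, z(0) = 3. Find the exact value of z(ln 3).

A = [[1,-4],[2,7]]; eigenvalues λ = 3, 5.
Eigenvectors: (2,-1) for λ=3, (-1,1) for λ=5.
From the initial condition, c_1 = 7, c_2 = 10.
z(ln 3) = (7)(3^3)(-1) + (10)(3^5)(1) = 2241.

2241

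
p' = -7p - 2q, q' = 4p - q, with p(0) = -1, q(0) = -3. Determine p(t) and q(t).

Coefficient matrix A = [[-7, -2], [4, -1]].
Characteristic polynomial det(A - λI) = λ^2 + 8λ + 15 = 0.
Eigenvalues λ = -3, -5.
For λ=-3: (A-λI) row 1 is [-4, -2], so an eigenvector is (1, -2).
For λ=-5: (A-λI) row 1 is [-2, -2], so an eigenvector is (1, -1).
General solution: c_1e^(-3t)(1,-2) + c_2e^(-5t)(1,-1).
Applying p(0)=-1, q(0)=-3 gives c_1=4, c_2=-5.

p(t) = 4e^(-3t) - 5e^(-5t), q(t) = -8e^(-3t) + 5e^(-5t)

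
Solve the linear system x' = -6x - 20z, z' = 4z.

x(t) = -c_1e^(-6t) + 2c_2e^(4t), z(t) = -c_2e^(4t)

Coefficient matrix A = [[-6, -20], [0, 4]].
Characteristic polynomial det(A - λI) = λ^2 + 2λ - 24 = 0.
Eigenvalues λ = -6, 4.
For λ=-6: (A-λI) row 1 is [0, -20], so an eigenvector is (-1, 0).
For λ=4: (A-λI) row 1 is [-10, -20], so an eigenvector is (2, -1).
General solution: c_1e^(-6t)(-1,0) + c_2e^(4t)(2,-1).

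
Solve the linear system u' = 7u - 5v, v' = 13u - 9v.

Coefficient matrix A = [[7, -5], [13, -9]].
Characteristic polynomial det(A - λI) = λ^2 + 2λ + 2 = 0.
Eigenvalues λ = -1 ± i (complex conjugate pair).
For λ=-1+i: an eigenvector is (-2,-3) - i(-1,-2) = (-2 + i, -3 + 2i).
A real fundamental pair from Re and Im of e^((-1+i)t)v: X_1 = e^(-t)(cos(t)·(-2,-3) + sin(t)·(-1,-2)), X_2 = e^(-t)(sin(t)·(-2,-3) - cos(t)·(-1,-2)).
General solution: K_1X_1 + K_2X_2.

u(t) = -K_1e^(-t)sin(t) - 2K_1e^(-t)cos(t) - 2K_2e^(-t)sin(t) + K_2e^(-t)cos(t), v(t) = -2K_1e^(-t)sin(t) - 3K_1e^(-t)cos(t) - 3K_2e^(-t)sin(t) + 2K_2e^(-t)cos(t)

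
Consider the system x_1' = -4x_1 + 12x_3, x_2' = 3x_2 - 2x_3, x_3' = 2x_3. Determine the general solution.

Coefficient matrix A = [[-4, 0, 12], [0, 3, -2], [0, 0, 2]].
det(A - λI) = 0 gives eigenvalues λ = 2, 3, -4.
For λ=2: eigenvector (2,2,1).
For λ=3: eigenvector (0,1,0).
For λ=-4: eigenvector (1,0,0).
General solution: c_1e^(2t)(2,2,1) + c_2e^(3t)(0,1,0) + c_3e^(-4t)(1,0,0).

x_1(t) = 2c_1e^(2t) + c_3e^(-4t), x_2(t) = 2c_1e^(2t) + c_2e^(3t), x_3(t) = c_1e^(2t)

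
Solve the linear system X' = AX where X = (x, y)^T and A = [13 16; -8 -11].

x(t) = 2K_1e^(5t) + K_2e^(-3t), y(t) = -K_1e^(5t) - K_2e^(-3t)

Coefficient matrix A = [[13, 16], [-8, -11]].
Characteristic polynomial det(A - λI) = λ^2 - 2λ - 15 = 0.
Eigenvalues λ = 5, -3.
For λ=5: (A-λI) row 1 is [8, 16], so an eigenvector is (2, -1).
For λ=-3: (A-λI) row 1 is [16, 16], so an eigenvector is (1, -1).
General solution: K_1e^(5t)(2,-1) + K_2e^(-3t)(1,-1).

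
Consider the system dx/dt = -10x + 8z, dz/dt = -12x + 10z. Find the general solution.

x(t) = 2K_1e^(2t) + K_2e^(-2t), z(t) = 3K_1e^(2t) + K_2e^(-2t)

Coefficient matrix A = [[-10, 8], [-12, 10]].
Characteristic polynomial det(A - λI) = λ^2 - 4 = 0.
Eigenvalues λ = 2, -2.
For λ=2: (A-λI) row 1 is [-12, 8], so an eigenvector is (2, 3).
For λ=-2: (A-λI) row 1 is [-8, 8], so an eigenvector is (1, 1).
General solution: K_1e^(2t)(2,3) + K_2e^(-2t)(1,1).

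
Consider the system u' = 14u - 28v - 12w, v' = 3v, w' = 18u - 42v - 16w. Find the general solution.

u(t) = c_1e^(2t) - 4c_2e^(3t) + 2c_3e^(-4t), v(t) = c_2e^(3t), w(t) = c_1e^(2t) - 6c_2e^(3t) + 3c_3e^(-4t)

Coefficient matrix A = [[14, -28, -12], [0, 3, 0], [18, -42, -16]].
det(A - λI) = 0 gives eigenvalues λ = 2, 3, -4.
For λ=2: eigenvector (1,0,1).
For λ=3: eigenvector (-4,1,-6).
For λ=-4: eigenvector (2,0,3).
General solution: c_1e^(2t)(1,0,1) + c_2e^(3t)(-4,1,-6) + c_3e^(-4t)(2,0,3).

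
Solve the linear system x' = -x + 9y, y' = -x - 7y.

Coefficient matrix A = [[-1, 9], [-1, -7]].
Characteristic polynomial det(A - λI) = λ^2 + 8λ + 16 = 0.
Single eigenvalue λ = -4 with algebraic multiplicity 2.
Eigenvector v = (3,-1); generalized eigenvector w with (A-λI)w=v is (1,0).
General solution: e^(-4t)[C_1·v + C_2·(t·v + w)].

x(t) = 3C_1e^(-4t) + 3C_2te^(-4t) + C_2e^(-4t), y(t) = -C_1e^(-4t) - C_2te^(-4t)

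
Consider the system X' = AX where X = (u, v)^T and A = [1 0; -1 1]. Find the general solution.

Coefficient matrix A = [[1, 0], [-1, 1]].
Characteristic polynomial det(A - λI) = λ^2 - 2λ + 1 = 0.
Single eigenvalue λ = 1 with algebraic multiplicity 2.
Eigenvector v = (0,1); generalized eigenvector w with (A-λI)w=v is (-1,-3).
General solution: e^(t)[C_1·v + C_2·(t·v + w)].

u(t) = -C_2e^(t), v(t) = C_1e^(t) + C_2te^(t) - 3C_2e^(t)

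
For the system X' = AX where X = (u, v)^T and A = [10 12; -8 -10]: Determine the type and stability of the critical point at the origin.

saddle

A = [[10,12],[-8,-10]]; det(A-λI) = λ^2 - 4.
λ = -2, 2: opposite signs.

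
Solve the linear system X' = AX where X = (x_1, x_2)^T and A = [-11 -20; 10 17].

x_1(t) = 3c_1e^(3t)sin(2t) + c_1e^(3t)cos(2t) + c_2e^(3t)sin(2t) - 3c_2e^(3t)cos(2t), x_2(t) = -2c_1e^(3t)sin(2t) - c_1e^(3t)cos(2t) - c_2e^(3t)sin(2t) + 2c_2e^(3t)cos(2t)

Coefficient matrix A = [[-11, -20], [10, 17]].
Characteristic polynomial det(A - λI) = λ^2 - 6λ + 13 = 0.
Eigenvalues λ = 3 ± 2i (complex conjugate pair).
For λ=3+2i: an eigenvector is (1,-1) - i(3,-2) = (1 - 3i, -1 + 2i).
A real fundamental pair from Re and Im of e^((3+2i)t)v: X_1 = e^(3t)(cos(2t)·(1,-1) + sin(2t)·(3,-2)), X_2 = e^(3t)(sin(2t)·(1,-1) - cos(2t)·(3,-2)).
General solution: c_1X_1 + c_2X_2.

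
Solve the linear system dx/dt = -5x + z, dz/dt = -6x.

Coefficient matrix A = [[-5, 1], [-6, 0]].
Characteristic polynomial det(A - λI) = λ^2 + 5λ + 6 = 0.
Eigenvalues λ = -2, -3.
For λ=-2: (A-λI) row 1 is [-3, 1], so an eigenvector is (1, 3).
For λ=-3: (A-λI) row 1 is [-2, 1], so an eigenvector is (1, 2).
General solution: c_1e^(-2t)(1,3) + c_2e^(-3t)(1,2).

x(t) = c_1e^(-2t) + c_2e^(-3t), z(t) = 3c_1e^(-2t) + 2c_2e^(-3t)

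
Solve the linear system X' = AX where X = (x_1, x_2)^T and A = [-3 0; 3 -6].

x_1(t) = C_2e^(-3t), x_2(t) = -C_1e^(-6t) + C_2e^(-3t)

Coefficient matrix A = [[-3, 0], [3, -6]].
Characteristic polynomial det(A - λI) = λ^2 + 9λ + 18 = 0.
Eigenvalues λ = -6, -3.
For λ=-6: (A-λI) row 1 is [3, 0], so an eigenvector is (0, -1).
For λ=-3: (A-λI) row 2 is [3, -3], so an eigenvector is (1, 1).
General solution: C_1e^(-6t)(0,-1) + C_2e^(-3t)(1,1).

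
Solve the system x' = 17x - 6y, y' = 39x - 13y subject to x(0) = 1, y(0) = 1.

Coefficient matrix A = [[17, -6], [39, -13]].
Characteristic polynomial det(A - λI) = λ^2 - 4λ + 13 = 0.
Eigenvalues λ = 2 ± 3i (complex conjugate pair).
For λ=2+3i: an eigenvector is (1,2) - i(1,3) = (1 - i, 2 - 3i).
A real fundamental pair from Re and Im of e^((2+3i)t)v: X_1 = e^(2t)(cos(3t)·(1,2) + sin(3t)·(1,3)), X_2 = e^(2t)(sin(3t)·(1,2) - cos(3t)·(1,3)).
General solution: c_1X_1 + c_2X_2.
Applying x(0)=1, y(0)=1 gives c_1=2, c_2=1.

x(t) = 3e^(2t)sin(3t) + e^(2t)cos(3t), y(t) = 8e^(2t)sin(3t) + e^(2t)cos(3t)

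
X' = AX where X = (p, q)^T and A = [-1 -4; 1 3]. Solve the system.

p(t) = -2K_1e^(t) - 2K_2te^(t) - 3K_2e^(t), q(t) = K_1e^(t) + K_2te^(t) + 2K_2e^(t)

Coefficient matrix A = [[-1, -4], [1, 3]].
Characteristic polynomial det(A - λI) = λ^2 - 2λ + 1 = 0.
Single eigenvalue λ = 1 with algebraic multiplicity 2.
Eigenvector v = (-2,1); generalized eigenvector w with (A-λI)w=v is (-3,2).
General solution: e^(t)[K_1·v + K_2·(t·v + w)].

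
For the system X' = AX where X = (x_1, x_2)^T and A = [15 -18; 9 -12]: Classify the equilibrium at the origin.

A = [[15,-18],[9,-12]]; det(A-λI) = λ^2 - 3λ - 18.
λ = 6, -3: opposite signs.

saddle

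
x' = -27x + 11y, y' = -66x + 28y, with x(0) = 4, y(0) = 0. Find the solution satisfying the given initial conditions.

x(t) = -8e^(6t) + 12e^(-5t), y(t) = -24e^(6t) + 24e^(-5t)

Coefficient matrix A = [[-27, 11], [-66, 28]].
Characteristic polynomial det(A - λI) = λ^2 - λ - 30 = 0.
Eigenvalues λ = -5, 6.
For λ=-5: (A-λI) row 1 is [-22, 11], so an eigenvector is (1, 2).
For λ=6: (A-λI) row 1 is [-33, 11], so an eigenvector is (-1, -3).
General solution: K_1e^(-5t)(1,2) + K_2e^(6t)(-1,-3).
Applying x(0)=4, y(0)=0 gives K_1=12, K_2=8.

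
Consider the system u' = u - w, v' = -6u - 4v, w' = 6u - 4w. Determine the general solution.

Coefficient matrix A = [[1, 0, -1], [-6, -4, 0], [6, 0, -4]].
det(A - λI) = 0 gives eigenvalues λ = -2, -4, -1.
For λ=-2: eigenvector (1,-3,3).
For λ=-4: eigenvector (0,1,0).
For λ=-1: eigenvector (1,-2,2).
General solution: C_1e^(-2t)(1,-3,3) + C_2e^(-4t)(0,1,0) + C_3e^(-t)(1,-2,2).

u(t) = C_1e^(-2t) + C_3e^(-t), v(t) = -3C_1e^(-2t) + C_2e^(-4t) - 2C_3e^(-t), w(t) = 3C_1e^(-2t) + 2C_3e^(-t)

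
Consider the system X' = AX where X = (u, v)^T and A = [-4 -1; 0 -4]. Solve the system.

u(t) = -C_1e^(-4t) - C_2te^(-4t) + C_2e^(-4t), v(t) = C_2e^(-4t)

Coefficient matrix A = [[-4, -1], [0, -4]].
Characteristic polynomial det(A - λI) = λ^2 + 8λ + 16 = 0.
Single eigenvalue λ = -4 with algebraic multiplicity 2.
Eigenvector v = (-1,0); generalized eigenvector w with (A-λI)w=v is (1,1).
General solution: e^(-4t)[C_1·v + C_2·(t·v + w)].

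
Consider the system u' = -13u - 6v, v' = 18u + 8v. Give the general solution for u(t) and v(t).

u(t) = C_1e^(-t) + 2C_2e^(-4t), v(t) = -2C_1e^(-t) - 3C_2e^(-4t)

Coefficient matrix A = [[-13, -6], [18, 8]].
Characteristic polynomial det(A - λI) = λ^2 + 5λ + 4 = 0.
Eigenvalues λ = -1, -4.
For λ=-1: (A-λI) row 1 is [-12, -6], so an eigenvector is (1, -2).
For λ=-4: (A-λI) row 1 is [-9, -6], so an eigenvector is (2, -3).
General solution: C_1e^(-t)(1,-2) + C_2e^(-4t)(2,-3).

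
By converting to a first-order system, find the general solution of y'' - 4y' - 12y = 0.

y(t) = c_1e^(6t) + c_2e^(-2t)

Let x_1 = y, x_2 = y'. Then x_1' = x_2 and x_2' = 12x_1 + 4x_2.
A = [[0,1],[12,4]]; det(A-λI) = λ^2 - 4λ - 12.
Eigenvalues λ = 6, -2 with eigenvectors (1,6), (1,-2).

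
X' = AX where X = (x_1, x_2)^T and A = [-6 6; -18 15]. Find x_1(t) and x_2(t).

x_1(t) = -2C_1e^(3t) - C_2e^(6t), x_2(t) = -3C_1e^(3t) - 2C_2e^(6t)

Coefficient matrix A = [[-6, 6], [-18, 15]].
Characteristic polynomial det(A - λI) = λ^2 - 9λ + 18 = 0.
Eigenvalues λ = 3, 6.
For λ=3: (A-λI) row 1 is [-9, 6], so an eigenvector is (-2, -3).
For λ=6: (A-λI) row 1 is [-12, 6], so an eigenvector is (-1, -2).
General solution: C_1e^(3t)(-2,-3) + C_2e^(6t)(-1,-2).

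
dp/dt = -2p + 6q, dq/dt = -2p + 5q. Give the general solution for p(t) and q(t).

p(t) = -3K_1e^(2t) + 2K_2e^(t), q(t) = -2K_1e^(2t) + K_2e^(t)

Coefficient matrix A = [[-2, 6], [-2, 5]].
Characteristic polynomial det(A - λI) = λ^2 - 3λ + 2 = 0.
Eigenvalues λ = 2, 1.
For λ=2: (A-λI) row 1 is [-4, 6], so an eigenvector is (-3, -2).
For λ=1: (A-λI) row 1 is [-3, 6], so an eigenvector is (2, 1).
General solution: K_1e^(2t)(-3,-2) + K_2e^(t)(2,1).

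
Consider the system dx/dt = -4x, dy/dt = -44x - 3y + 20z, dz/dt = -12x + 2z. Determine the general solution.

x(t) = K_1e^(-4t), y(t) = 4K_1e^(-4t) + K_2e^(-3t) + 4K_3e^(2t), z(t) = 2K_1e^(-4t) + K_3e^(2t)

Coefficient matrix A = [[-4, 0, 0], [-44, -3, 20], [-12, 0, 2]].
det(A - λI) = 0 gives eigenvalues λ = -4, -3, 2.
For λ=-4: eigenvector (1,4,2).
For λ=-3: eigenvector (0,1,0).
For λ=2: eigenvector (0,4,1).
General solution: K_1e^(-4t)(1,4,2) + K_2e^(-3t)(0,1,0) + K_3e^(2t)(0,4,1).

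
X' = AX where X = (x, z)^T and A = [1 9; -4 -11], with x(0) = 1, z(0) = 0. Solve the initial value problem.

Coefficient matrix A = [[1, 9], [-4, -11]].
Characteristic polynomial det(A - λI) = λ^2 + 10λ + 25 = 0.
Single eigenvalue λ = -5 with algebraic multiplicity 2.
Eigenvector v = (-3,2); generalized eigenvector w with (A-λI)w=v is (1,-1).
General solution: e^(-5t)[c_1·v + c_2·(t·v + w)].
Applying x(0)=1, z(0)=0 gives c_1=-1, c_2=-2.

x(t) = 6te^(-5t) + e^(-5t), z(t) = -4te^(-5t)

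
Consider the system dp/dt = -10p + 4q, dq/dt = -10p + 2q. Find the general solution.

p(t) = -C_1e^(-4t)sin(2t) + C_1e^(-4t)cos(2t) + C_2e^(-4t)sin(2t) + C_2e^(-4t)cos(2t), q(t) = -2C_1e^(-4t)sin(2t) + C_1e^(-4t)cos(2t) + C_2e^(-4t)sin(2t) + 2C_2e^(-4t)cos(2t)

Coefficient matrix A = [[-10, 4], [-10, 2]].
Characteristic polynomial det(A - λI) = λ^2 + 8λ + 20 = 0.
Eigenvalues λ = -4 ± 2i (complex conjugate pair).
For λ=-4+2i: an eigenvector is (1,1) - i(-1,-2) = (1 + i, 1 + 2i).
A real fundamental pair from Re and Im of e^((-4+2i)t)v: X_1 = e^(-4t)(cos(2t)·(1,1) + sin(2t)·(-1,-2)), X_2 = e^(-4t)(sin(2t)·(1,1) - cos(2t)·(-1,-2)).
General solution: C_1X_1 + C_2X_2.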